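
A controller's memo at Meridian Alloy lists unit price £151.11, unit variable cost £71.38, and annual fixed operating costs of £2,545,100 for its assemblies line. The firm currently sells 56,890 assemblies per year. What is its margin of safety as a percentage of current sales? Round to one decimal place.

43.9%

Contribution margin per unit = £151.11 − £71.38 = £79.73. Break-even units = £2,545,100 ÷ £79.73 = 31,921.49; break-even revenue = 31,921.49 × £151.11 = £4,823,655.60.
Current sales = 56,890 × £151.11 = £8,596,647.90.
Margin of safety = (£8,596,647.90 − £4,823,655.60) ÷ £8,596,647.90 = 43.9%.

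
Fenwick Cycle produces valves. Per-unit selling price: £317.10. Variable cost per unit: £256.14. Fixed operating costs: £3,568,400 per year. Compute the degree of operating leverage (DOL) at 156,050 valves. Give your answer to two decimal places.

Total contribution margin = 156,050 × £60.96 = £9,512,808.00.
Subtracting fixed costs: EBIT = £9,512,808.00 − £3,568,400 = £5,944,408.00.
So DOL = total CM / EBIT = £9,512,808.00 / £5,944,408.00 = 1.6003.

1.60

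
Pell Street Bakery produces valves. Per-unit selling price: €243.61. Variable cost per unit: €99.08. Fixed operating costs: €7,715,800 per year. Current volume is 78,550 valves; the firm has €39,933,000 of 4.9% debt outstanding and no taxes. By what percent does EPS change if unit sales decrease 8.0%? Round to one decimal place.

-54.1%

Contribution at this volume is 78,550 × €144.53 = €11,352,831.50.
Subtracting fixed costs: EBIT = €11,352,831.50 − €7,715,800 = €3,637,031.50.
After interest of €1,956,717.00, pre-tax earnings = €1,680,314.50.
Degree of combined leverage = contribution ÷ (EBIT − I) = €11,352,831.50 ÷ €1,680,314.50 = 6.7564.
EPS therefore changes by 6.7564 × (-8.0%) = -54.1%.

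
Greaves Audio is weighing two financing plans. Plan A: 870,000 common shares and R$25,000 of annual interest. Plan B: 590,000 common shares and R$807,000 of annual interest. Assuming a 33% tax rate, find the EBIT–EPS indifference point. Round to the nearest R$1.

R$2,454,786

At indifference, (EBIT − 25,000)(1 − t)/870,000 = (EBIT − 807,000)(1 − t)/590,000.
The (1 − t) factor cancels: (EBIT − 25,000) × 590,000 = (EBIT − 807,000) × 870,000.
Solving, EBIT = (807,000·870,000 − 25,000·590,000) / (870,000 − 590,000) = 687,340,000,000 / 280,000 = 2,454,785.71.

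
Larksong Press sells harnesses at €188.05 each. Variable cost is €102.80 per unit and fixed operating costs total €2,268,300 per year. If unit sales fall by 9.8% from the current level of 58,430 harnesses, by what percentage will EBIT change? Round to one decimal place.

Total contribution margin = 58,430 × €85.25 = €4,981,157.50.
Subtracting fixed costs: EBIT = €4,981,157.50 − €2,268,300 = €2,712,857.50.
So DOL = total CM / EBIT = €4,981,157.50 / €2,712,857.50 = 1.8361.
Operating income changes by 1.8361 × -9.8% = -18.0%.

-18.0%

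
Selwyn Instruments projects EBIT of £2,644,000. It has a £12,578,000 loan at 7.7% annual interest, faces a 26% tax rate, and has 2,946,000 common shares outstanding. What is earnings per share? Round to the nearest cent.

£0.42

Pre-tax income = £2,644,000 − £968,506.00 = £1,675,494.00.
Net income = £1,675,494.00 × (1 − 0.26) = £1,239,865.56.
EPS = £1,239,865.56 ÷ 2,946,000 = £0.42.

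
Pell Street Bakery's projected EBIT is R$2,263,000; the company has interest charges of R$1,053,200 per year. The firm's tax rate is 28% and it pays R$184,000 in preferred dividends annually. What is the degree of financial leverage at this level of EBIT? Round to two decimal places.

Annual interest charges come to R$1,053,200.00.
Preferred dividends grossed up pre-tax: R$184,000 / (1 − 0.28) = R$255,555.56.
DFL = EBIT ÷ [EBIT − I − D_p/(1−t)] = R$2,263,000 ÷ [R$2,263,000 − R$1,053,200.00 − R$255,555.56] = R$2,263,000 ÷ R$954,244.44 = 2.3715.

2.37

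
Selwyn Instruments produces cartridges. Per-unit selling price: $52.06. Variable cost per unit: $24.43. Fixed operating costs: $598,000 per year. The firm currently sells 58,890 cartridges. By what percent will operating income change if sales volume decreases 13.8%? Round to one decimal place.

Total contribution margin = 58,890 × $27.63 = $1,627,130.70.
Operating income = contribution − fixed costs = $1,627,130.70 − $598,000 = $1,029,130.70.
So DOL = total CM / EBIT = $1,627,130.70 / $1,029,130.70 = 1.5811.
Operating income changes by 1.5811 × -13.8% = -21.8%.

-21.8%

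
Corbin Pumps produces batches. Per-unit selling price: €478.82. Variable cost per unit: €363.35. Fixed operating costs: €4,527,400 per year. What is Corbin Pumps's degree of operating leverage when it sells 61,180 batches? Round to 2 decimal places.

Total contribution margin = 61,180 × €115.47 = €7,064,454.60.
EBIT = €7,064,454.60 − €4,527,400 = €2,537,054.60.
DOL = contribution ÷ EBIT = €7,064,454.60 ÷ €2,537,054.60 = 2.7845.

2.78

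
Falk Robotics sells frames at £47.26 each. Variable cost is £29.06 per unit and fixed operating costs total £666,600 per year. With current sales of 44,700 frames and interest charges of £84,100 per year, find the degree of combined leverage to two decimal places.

At 44,700 units, contribution = 44,700 × £18.20 = £813,540.00.
EBIT = £813,540.00 − £666,600 = £146,940.00. Interest = £84,100.00, so EBIT − I = £62,840.00.
DCL = contribution ÷ (EBIT − I) = £813,540.00 ÷ £62,840.00 = 12.9462.

12.95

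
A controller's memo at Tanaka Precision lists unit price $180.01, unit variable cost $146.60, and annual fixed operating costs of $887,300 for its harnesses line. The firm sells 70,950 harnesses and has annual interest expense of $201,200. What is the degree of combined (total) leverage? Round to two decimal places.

At 70,950 units, contribution = 70,950 × $33.41 = $2,370,439.50.
Operating income = contribution − fixed costs = $2,370,439.50 − $887,300 = $1,483,139.50. Interest = $201,200.00, so EBIT − I = $1,281,939.50.
Degree of total leverage = total CM / (EBIT − interest) = $2,370,439.50 / $1,281,939.50 = 1.8491.

1.85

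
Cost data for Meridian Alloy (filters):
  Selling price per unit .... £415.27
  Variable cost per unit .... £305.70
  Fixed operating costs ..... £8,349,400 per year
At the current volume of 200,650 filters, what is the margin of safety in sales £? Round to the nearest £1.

Unit CM = price − variable cost = £415.27 − £305.70 = £109.57. Break-even units = £8,349,400 ÷ £109.57 = 76,201.52; break-even revenue = 76,201.52 × £415.27 = £31,644,203.14.
Current sales = 200,650 × £415.27 = £83,323,925.50.
Margin of safety = £83,323,925.50 − £31,644,203.14 = £51,679,722.

£51,679,722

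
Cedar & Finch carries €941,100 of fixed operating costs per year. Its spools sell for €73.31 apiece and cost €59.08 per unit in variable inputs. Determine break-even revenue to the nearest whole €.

Contribution margin per unit = €73.31 − €59.08 = €14.23, a CM ratio of €14.23 ÷ €73.31 = 0.1941.
Break-even sales = FC ÷ CM ratio = €941,100 × €73.31 / €14.23 = €4,848,351.

€4,848,351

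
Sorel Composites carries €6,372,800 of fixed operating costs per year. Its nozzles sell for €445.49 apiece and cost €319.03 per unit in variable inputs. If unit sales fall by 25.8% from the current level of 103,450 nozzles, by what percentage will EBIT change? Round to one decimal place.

At 103,450 units, contribution = 103,450 × €126.46 = €13,082,287.00.
EBIT = €13,082,287.00 − €6,372,800 = €6,709,487.00.
Degree of operating leverage = €13,082,287.00 / €6,709,487.00 = 1.9498.
%ΔEBIT = DOL × %ΔSales = 1.9498 × -25.8% = -50.3%.

-50.3%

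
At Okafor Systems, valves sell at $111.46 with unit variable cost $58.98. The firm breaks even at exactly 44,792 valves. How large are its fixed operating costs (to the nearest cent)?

$2,350,684.16

Unit CM = price − variable cost = $111.46 − $58.98 = $52.48.
Fixed costs = break-even units × CM = 44,792 × $52.48 = $2,350,684.16.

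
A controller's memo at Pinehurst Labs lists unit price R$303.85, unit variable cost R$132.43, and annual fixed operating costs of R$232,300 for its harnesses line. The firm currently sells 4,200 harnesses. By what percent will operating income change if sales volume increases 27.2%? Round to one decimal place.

Total contribution margin = 4,200 × R$171.42 = R$719,964.00.
EBIT = R$719,964.00 − R$232,300 = R$487,664.00.
DOL = contribution ÷ EBIT = R$719,964.00 ÷ R$487,664.00 = 1.4764.
So EBIT moves 1.4764 × (+27.2%) = +40.2%.

+40.2%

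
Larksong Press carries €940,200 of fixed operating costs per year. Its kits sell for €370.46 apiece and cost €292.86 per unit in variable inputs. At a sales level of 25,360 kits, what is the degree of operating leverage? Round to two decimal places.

Total contribution margin = 25,360 × €77.60 = €1,967,936.00.
Subtracting fixed costs: EBIT = €1,967,936.00 − €940,200 = €1,027,736.00.
So DOL = total CM / EBIT = €1,967,936.00 / €1,027,736.00 = 1.9148.

1.91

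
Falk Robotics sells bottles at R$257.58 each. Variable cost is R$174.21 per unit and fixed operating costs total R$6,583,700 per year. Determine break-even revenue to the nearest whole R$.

R$20,341,003

CM per unit = R$257.58 − R$174.21 = R$83.37; CM ratio = R$83.37 / R$257.58 = 0.3237.
Break-even revenue = fixed costs × price ÷ CM = R$6,583,700 × R$257.58 ÷ R$83.37 = R$20,341,003.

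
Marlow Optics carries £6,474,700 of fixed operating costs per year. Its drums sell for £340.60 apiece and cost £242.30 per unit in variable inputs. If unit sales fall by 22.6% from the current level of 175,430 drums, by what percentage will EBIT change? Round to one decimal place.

-36.2%

Total contribution margin = 175,430 × £98.30 = £17,244,769.00.
EBIT = £17,244,769.00 − £6,474,700 = £10,770,069.00.
Degree of operating leverage = £17,244,769.00 / £10,770,069.00 = 1.6012.
%ΔEBIT = DOL × %ΔSales = 1.6012 × -22.6% = -36.2%.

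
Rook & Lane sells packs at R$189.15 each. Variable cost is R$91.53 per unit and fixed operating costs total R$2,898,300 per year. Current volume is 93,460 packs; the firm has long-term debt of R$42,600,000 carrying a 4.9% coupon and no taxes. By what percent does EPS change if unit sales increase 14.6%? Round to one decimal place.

+32.2%

At 93,460 units, contribution = 93,460 × R$97.62 = R$9,123,565.20.
EBIT = R$9,123,565.20 − R$2,898,300 = R$6,225,265.20.
After interest of R$2,087,400.00, pre-tax earnings = R$4,137,865.20.
Degree of combined leverage = contribution ÷ (EBIT − I) = R$9,123,565.20 ÷ R$4,137,865.20 = 2.2049.
EPS therefore changes by 2.2049 × (+14.6%) = +32.2%.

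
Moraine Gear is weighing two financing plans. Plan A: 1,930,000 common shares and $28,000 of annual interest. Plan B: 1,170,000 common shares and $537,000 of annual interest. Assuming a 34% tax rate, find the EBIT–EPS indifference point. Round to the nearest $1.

$1,320,592

At indifference, (EBIT − 28,000)(1 − t)/1,930,000 = (EBIT − 537,000)(1 − t)/1,170,000.
Cancelling (1 − t) and cross-multiplying: 1,170,000·(EBIT − 28,000) = 1,930,000·(EBIT − 537,000).
EBIT × (1,930,000 − 1,170,000) = 537,000 × 1,930,000 − 28,000 × 1,170,000 = 1,003,650,000,000, so EBIT = 1,003,650,000,000 ÷ 760,000 = 1,320,592.11.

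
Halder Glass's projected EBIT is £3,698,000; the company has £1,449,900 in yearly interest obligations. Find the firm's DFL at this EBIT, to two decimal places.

1.64

Interest = £1,449,900.00.
Degree of financial leverage = EBIT / (EBIT − interest) = £3,698,000 / £2,248,100.00 = 1.6449.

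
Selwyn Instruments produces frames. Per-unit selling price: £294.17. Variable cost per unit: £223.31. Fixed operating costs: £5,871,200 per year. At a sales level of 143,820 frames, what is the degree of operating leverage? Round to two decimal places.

2.36

At 143,820 units, contribution = 143,820 × £70.86 = £10,191,085.20.
Subtracting fixed costs: EBIT = £10,191,085.20 − £5,871,200 = £4,319,885.20.
So DOL = total CM / EBIT = £10,191,085.20 / £4,319,885.20 = 2.3591.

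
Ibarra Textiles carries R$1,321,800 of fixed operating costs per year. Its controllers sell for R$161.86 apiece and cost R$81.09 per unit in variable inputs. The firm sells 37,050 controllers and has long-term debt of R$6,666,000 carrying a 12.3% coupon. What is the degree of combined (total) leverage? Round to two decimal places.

Total contribution margin = 37,050 × R$80.77 = R$2,992,528.50.
Operating income = contribution − fixed costs = R$2,992,528.50 − R$1,321,800 = R$1,670,728.50. Interest = R$819,918.00, so EBIT − I = R$850,810.50.
Degree of total leverage = total CM / (EBIT − interest) = R$2,992,528.50 / R$850,810.50 = 3.5173.

3.52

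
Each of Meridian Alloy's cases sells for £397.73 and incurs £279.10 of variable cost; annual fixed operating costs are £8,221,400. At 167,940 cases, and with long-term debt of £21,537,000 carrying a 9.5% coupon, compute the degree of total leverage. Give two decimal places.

Contribution at this volume is 167,940 × £118.63 = £19,922,722.20.
Operating income = contribution − fixed costs = £19,922,722.20 − £8,221,400 = £11,701,322.20. Interest = £2,046,015.00.
DOL = £19,922,722.20 ÷ £11,701,322.20 = 1.7026; DFL = £11,701,322.20 ÷ £9,655,307.20 = 1.2119.
DCL = DOL × DFL = 1.7026 × 1.2119 = 2.0634.

2.06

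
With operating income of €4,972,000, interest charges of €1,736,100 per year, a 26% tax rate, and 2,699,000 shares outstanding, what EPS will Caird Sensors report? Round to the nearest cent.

€0.89

Interest = €1,736,100.00, so EBT = €4,972,000 − €1,736,100.00 = €3,235,900.00.
Net income = €3,235,900.00 × (1 − 0.26) = €2,394,566.00.
Per share: €2,394,566.00 / 2,699,000 shares = €0.89.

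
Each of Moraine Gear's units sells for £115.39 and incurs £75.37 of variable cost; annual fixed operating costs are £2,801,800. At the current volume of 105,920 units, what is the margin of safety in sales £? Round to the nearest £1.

£4,143,655

Unit CM = price − variable cost = £115.39 − £75.37 = £40.02. Break-even units = £2,801,800 ÷ £40.02 = 70,010.00; break-even revenue = 70,010.00 × £115.39 = £8,078,453.32.
Actual sales revenue = 105,920 × £115.39 = £12,222,108.80.
Margin of safety = £12,222,108.80 − £8,078,453.32 = £4,143,655.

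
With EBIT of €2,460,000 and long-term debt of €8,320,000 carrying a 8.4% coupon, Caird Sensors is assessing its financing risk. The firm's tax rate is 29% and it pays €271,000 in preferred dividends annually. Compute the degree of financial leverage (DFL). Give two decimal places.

1.78

Annual interest charges come to €698,880.00.
Preferred dividends grossed up pre-tax: €271,000 / (1 − 0.29) = €381,690.14.
DFL = EBIT ÷ [EBIT − I − D_p/(1−t)] = €2,460,000 ÷ [€2,460,000 − €698,880.00 − €381,690.14] = €2,460,000 ÷ €1,379,429.86 = 1.7833.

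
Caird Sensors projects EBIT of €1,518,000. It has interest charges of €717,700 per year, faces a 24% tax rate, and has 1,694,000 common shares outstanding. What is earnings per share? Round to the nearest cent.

€0.36

Pre-tax income = €1,518,000 − €717,700.00 = €800,300.00.
After tax at 24%: net income = €800,300.00 × 0.76 = €608,228.00.
Per share: €608,228.00 / 1,694,000 shares = €0.36.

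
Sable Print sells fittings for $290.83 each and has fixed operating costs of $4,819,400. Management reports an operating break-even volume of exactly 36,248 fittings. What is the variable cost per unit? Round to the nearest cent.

Contribution per unit must be FC / Q = $4,819,400 / 36,248 = $132.9563.
Variable cost per unit = $290.83 − $132.9563 = $157.87.

$157.87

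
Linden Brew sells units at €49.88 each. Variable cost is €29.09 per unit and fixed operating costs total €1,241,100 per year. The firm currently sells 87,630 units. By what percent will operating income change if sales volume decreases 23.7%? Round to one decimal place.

Total contribution margin = 87,630 × €20.79 = €1,821,827.70.
Subtracting fixed costs: EBIT = €1,821,827.70 − €1,241,100 = €580,727.70.
Degree of operating leverage = €1,821,827.70 / €580,727.70 = 3.1371.
Operating income changes by 3.1371 × -23.7% = -74.4%.

-74.4%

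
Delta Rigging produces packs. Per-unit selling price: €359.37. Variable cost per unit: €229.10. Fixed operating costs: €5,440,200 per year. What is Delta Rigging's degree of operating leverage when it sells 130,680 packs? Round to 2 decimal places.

Total contribution margin = 130,680 × €130.27 = €17,023,683.60.
Subtracting fixed costs: EBIT = €17,023,683.60 − €5,440,200 = €11,583,483.60.
So DOL = total CM / EBIT = €17,023,683.60 / €11,583,483.60 = 1.4697.

1.47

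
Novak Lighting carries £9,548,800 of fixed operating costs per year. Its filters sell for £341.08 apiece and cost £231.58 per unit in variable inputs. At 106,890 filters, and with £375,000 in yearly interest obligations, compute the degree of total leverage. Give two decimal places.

6.57

Contribution at this volume is 106,890 × £109.50 = £11,704,455.00.
EBIT = £11,704,455.00 − £9,548,800 = £2,155,655.00. Interest = £375,000.00, so EBIT − I = £1,780,655.00.
Degree of total leverage = total CM / (EBIT − interest) = £11,704,455.00 / £1,780,655.00 = 6.5731.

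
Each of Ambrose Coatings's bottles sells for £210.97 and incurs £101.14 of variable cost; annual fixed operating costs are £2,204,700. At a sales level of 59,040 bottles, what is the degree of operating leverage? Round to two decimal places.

Contribution at this volume is 59,040 × £109.83 = £6,484,363.20.
EBIT = £6,484,363.20 − £2,204,700 = £4,279,663.20.
Degree of operating leverage = £6,484,363.20 / £4,279,663.20 = 1.5152.

1.52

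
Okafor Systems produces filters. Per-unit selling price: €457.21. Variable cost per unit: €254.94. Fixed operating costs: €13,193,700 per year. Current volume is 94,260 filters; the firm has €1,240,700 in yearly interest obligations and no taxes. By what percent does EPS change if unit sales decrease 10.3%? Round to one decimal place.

-42.4%

At 94,260 units, contribution = 94,260 × €202.27 = €19,065,970.20.
EBIT = €19,065,970.20 − €13,193,700 = €5,872,270.20.
After interest of €1,240,700.00, pre-tax earnings = €4,631,570.20.
DCL = total CM / (EBIT − I) = €19,065,970.20 / €4,631,570.20 = 4.1165.
%ΔEPS = DCL × %ΔSales = 4.1165 × -10.3% = -42.4%.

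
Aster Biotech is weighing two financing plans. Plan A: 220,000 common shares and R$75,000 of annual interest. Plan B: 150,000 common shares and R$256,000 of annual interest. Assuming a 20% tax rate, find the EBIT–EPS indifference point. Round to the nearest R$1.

Set EPS_A = EPS_B: (EBIT − R$75,000)(1 − 0.20) ÷ 220,000 = (EBIT − R$256,000)(1 − 0.20) ÷ 150,000.
Cancelling (1 − t) and cross-multiplying: 150,000·(EBIT − 75,000) = 220,000·(EBIT − 256,000).
EBIT × (220,000 − 150,000) = 256,000 × 220,000 − 75,000 × 150,000 = 45,070,000,000, so EBIT = 45,070,000,000 ÷ 70,000 = 643,857.14.

R$643,857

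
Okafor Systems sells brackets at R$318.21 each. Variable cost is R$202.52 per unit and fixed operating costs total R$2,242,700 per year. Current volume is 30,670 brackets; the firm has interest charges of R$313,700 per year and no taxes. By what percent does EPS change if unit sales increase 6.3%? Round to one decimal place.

+22.5%

Contribution at this volume is 30,670 × R$115.69 = R$3,548,212.30.
Subtracting fixed costs: EBIT = R$3,548,212.30 − R$2,242,700 = R$1,305,512.30.
After interest of R$313,700.00, pre-tax earnings = R$991,812.30.
DCL = total CM / (EBIT − I) = R$3,548,212.30 / R$991,812.30 = 3.5775.
%ΔEPS = DCL × %ΔSales = 3.5775 × +6.3% = +22.5%.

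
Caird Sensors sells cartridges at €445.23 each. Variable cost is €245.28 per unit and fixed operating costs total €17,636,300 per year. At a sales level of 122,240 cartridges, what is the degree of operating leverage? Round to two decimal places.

3.59

Contribution at this volume is 122,240 × €199.95 = €24,441,888.00.
Operating income = contribution − fixed costs = €24,441,888.00 − €17,636,300 = €6,805,588.00.
DOL = contribution ÷ EBIT = €24,441,888.00 ÷ €6,805,588.00 = 3.5914.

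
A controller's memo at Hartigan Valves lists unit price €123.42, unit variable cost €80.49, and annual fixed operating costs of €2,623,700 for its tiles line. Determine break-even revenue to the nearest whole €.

Contribution margin per unit = €123.42 − €80.49 = €42.93, a CM ratio of €42.93 ÷ €123.42 = 0.3478.
Break-even revenue = fixed costs × price ÷ CM = €2,623,700 × €123.42 ÷ €42.93 = €7,542,908.

€7,542,908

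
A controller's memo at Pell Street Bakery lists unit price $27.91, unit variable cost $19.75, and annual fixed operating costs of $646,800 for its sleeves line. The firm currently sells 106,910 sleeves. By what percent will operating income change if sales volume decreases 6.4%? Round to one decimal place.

-24.8%

At 106,910 units, contribution = 106,910 × $8.16 = $872,385.60.
EBIT = $872,385.60 − $646,800 = $225,585.60.
So DOL = total CM / EBIT = $872,385.60 / $225,585.60 = 3.8672.
So EBIT moves 3.8672 × (-6.4%) = -24.8%.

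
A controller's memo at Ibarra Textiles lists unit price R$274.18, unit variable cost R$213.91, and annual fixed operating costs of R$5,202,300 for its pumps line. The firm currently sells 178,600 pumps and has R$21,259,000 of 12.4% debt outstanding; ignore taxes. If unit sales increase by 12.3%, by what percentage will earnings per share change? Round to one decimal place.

+45.3%

Total contribution margin = 178,600 × R$60.27 = R$10,764,222.00.
Subtracting fixed costs: EBIT = R$10,764,222.00 − R$5,202,300 = R$5,561,922.00.
After interest of R$2,636,116.00, pre-tax earnings = R$2,925,806.00.
DCL = total CM / (EBIT − I) = R$10,764,222.00 / R$2,925,806.00 = 3.6791.
%ΔEPS = DCL × %ΔSales = 3.6791 × +12.3% = +45.3%.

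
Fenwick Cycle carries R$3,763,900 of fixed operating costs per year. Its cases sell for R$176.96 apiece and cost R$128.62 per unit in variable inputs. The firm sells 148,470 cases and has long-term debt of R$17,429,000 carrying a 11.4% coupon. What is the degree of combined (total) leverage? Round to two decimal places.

5.03

Contribution at this volume is 148,470 × R$48.34 = R$7,177,039.80.
Subtracting fixed costs: EBIT = R$7,177,039.80 − R$3,763,900 = R$3,413,139.80. Interest = R$1,986,906.00.
DOL = R$7,177,039.80 ÷ R$3,413,139.80 = 2.1028; DFL = R$3,413,139.80 ÷ R$1,426,233.80 = 2.3931.
DCL = DOL × DFL = 2.1028 × 2.3931 = 5.0322.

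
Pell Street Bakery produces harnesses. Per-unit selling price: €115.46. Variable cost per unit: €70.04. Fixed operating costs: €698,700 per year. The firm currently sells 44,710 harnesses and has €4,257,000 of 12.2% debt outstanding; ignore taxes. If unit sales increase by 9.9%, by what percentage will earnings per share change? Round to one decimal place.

+24.7%

Total contribution margin = 44,710 × €45.42 = €2,030,728.20.
EBIT = €2,030,728.20 − €698,700 = €1,332,028.20.
Interest = €519,354.00, so EBIT − I = €812,674.20.
DCL = total CM / (EBIT − I) = €2,030,728.20 / €812,674.20 = 2.4988.
EPS therefore changes by 2.4988 × (+9.9%) = +24.7%.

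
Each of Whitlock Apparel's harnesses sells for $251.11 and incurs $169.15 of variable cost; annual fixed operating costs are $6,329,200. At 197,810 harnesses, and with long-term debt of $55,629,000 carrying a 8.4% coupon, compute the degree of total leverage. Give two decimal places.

Contribution at this volume is 197,810 × $81.96 = $16,212,507.60.
Subtracting fixed costs: EBIT = $16,212,507.60 − $6,329,200 = $9,883,307.60. Interest = $4,672,836.00, so EBIT − I = $5,210,471.60.
Degree of total leverage = total CM / (EBIT − interest) = $16,212,507.60 / $5,210,471.60 = 3.1115.

3.11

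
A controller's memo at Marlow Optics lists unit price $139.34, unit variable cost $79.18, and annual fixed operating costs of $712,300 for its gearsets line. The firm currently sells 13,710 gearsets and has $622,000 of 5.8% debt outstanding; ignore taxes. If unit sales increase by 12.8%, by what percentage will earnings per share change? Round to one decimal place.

+138.2%

Total contribution margin = 13,710 × $60.16 = $824,793.60.
EBIT = $824,793.60 − $712,300 = $112,493.60.
After interest of $36,076.00, pre-tax earnings = $76,417.60.
Degree of combined leverage = contribution ÷ (EBIT − I) = $824,793.60 ÷ $76,417.60 = 10.7932.
%ΔEPS = DCL × %ΔSales = 10.7932 × +12.8% = +138.2%.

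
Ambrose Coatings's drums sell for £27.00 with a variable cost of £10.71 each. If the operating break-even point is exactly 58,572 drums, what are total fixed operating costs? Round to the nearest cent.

£954,137.88

Contribution margin per unit = £27.00 − £10.71 = £16.29.
Since BE = FC / CM, FC = 58,572 × £16.29 = £954,137.88.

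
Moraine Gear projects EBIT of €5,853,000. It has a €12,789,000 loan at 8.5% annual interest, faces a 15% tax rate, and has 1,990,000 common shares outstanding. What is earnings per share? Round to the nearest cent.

Pre-tax income = €5,853,000 − €1,087,065.00 = €4,765,935.00.
After tax at 15%: net income = €4,765,935.00 × 0.85 = €4,051,044.75.
EPS = €4,051,044.75 ÷ 1,990,000 = €2.04.

€2.04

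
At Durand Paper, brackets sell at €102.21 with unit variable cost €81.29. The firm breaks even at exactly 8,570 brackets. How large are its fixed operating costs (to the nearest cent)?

€179,284.40

Unit CM = price − variable cost = €102.21 − €81.29 = €20.92.
Since BE = FC / CM, FC = 8,570 × €20.92 = €179,284.40.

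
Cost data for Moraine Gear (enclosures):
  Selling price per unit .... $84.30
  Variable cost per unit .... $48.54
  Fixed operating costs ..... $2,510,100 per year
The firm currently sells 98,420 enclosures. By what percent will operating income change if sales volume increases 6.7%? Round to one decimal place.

+23.4%

At 98,420 units, contribution = 98,420 × $35.76 = $3,519,499.20.
EBIT = $3,519,499.20 − $2,510,100 = $1,009,399.20.
DOL = contribution ÷ EBIT = $3,519,499.20 ÷ $1,009,399.20 = 3.4867.
So EBIT moves 3.4867 × (+6.7%) = +23.4%.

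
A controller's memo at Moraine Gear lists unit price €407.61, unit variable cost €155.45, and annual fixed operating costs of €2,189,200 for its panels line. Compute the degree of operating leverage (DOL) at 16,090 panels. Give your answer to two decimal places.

Total contribution margin = 16,090 × €252.16 = €4,057,254.40.
Operating income = contribution − fixed costs = €4,057,254.40 − €2,189,200 = €1,868,054.40.
So DOL = total CM / EBIT = €4,057,254.40 / €1,868,054.40 = 2.1719.

2.17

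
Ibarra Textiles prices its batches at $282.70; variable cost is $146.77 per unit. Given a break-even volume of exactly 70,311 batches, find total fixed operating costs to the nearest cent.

$9,557,374.23

Each unit contributes $282.70 − $146.77 = $135.93.
Since BE = FC / CM, FC = 70,311 × $135.93 = $9,557,374.23.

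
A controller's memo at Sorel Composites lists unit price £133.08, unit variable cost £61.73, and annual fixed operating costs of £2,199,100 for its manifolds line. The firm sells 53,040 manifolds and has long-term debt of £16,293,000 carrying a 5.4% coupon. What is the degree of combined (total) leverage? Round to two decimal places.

5.36

Contribution at this volume is 53,040 × £71.35 = £3,784,404.00.
Subtracting fixed costs: EBIT = £3,784,404.00 − £2,199,100 = £1,585,304.00. Interest = £879,822.00, so EBIT − I = £705,482.00.
Degree of total leverage = total CM / (EBIT − interest) = £3,784,404.00 / £705,482.00 = 5.3643.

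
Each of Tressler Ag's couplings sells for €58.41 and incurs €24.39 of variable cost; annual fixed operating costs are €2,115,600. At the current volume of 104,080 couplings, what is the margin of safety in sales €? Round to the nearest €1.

Each unit contributes €58.41 − €24.39 = €34.02. Break-even units = €2,115,600 ÷ €34.02 = 62,186.95; break-even revenue = 62,186.95 × €58.41 = €3,632,339.68.
Actual sales revenue = 104,080 × €58.41 = €6,079,312.80.
Margin of safety = €6,079,312.80 − €3,632,339.68 = €2,446,973.

€2,446,973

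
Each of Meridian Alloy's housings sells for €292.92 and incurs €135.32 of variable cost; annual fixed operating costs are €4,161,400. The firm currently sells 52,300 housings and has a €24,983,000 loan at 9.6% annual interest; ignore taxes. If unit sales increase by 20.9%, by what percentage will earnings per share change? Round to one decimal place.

Total contribution margin = 52,300 × €157.60 = €8,242,480.00.
Subtracting fixed costs: EBIT = €8,242,480.00 − €4,161,400 = €4,081,080.00.
After interest of €2,398,368.00, pre-tax earnings = €1,682,712.00.
DCL = total CM / (EBIT − I) = €8,242,480.00 / €1,682,712.00 = 4.8983.
%ΔEPS = DCL × %ΔSales = 4.8983 × +20.9% = +102.4%.

+102.4%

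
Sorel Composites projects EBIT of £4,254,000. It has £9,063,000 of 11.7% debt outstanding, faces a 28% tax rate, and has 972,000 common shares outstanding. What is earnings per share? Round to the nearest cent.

£2.37

Interest = £1,060,371.00, so EBT = £4,254,000 − £1,060,371.00 = £3,193,629.00.
Net income = £3,193,629.00 × (1 − 0.28) = £2,299,412.88.
Per share: £2,299,412.88 / 972,000 shares = £2.37.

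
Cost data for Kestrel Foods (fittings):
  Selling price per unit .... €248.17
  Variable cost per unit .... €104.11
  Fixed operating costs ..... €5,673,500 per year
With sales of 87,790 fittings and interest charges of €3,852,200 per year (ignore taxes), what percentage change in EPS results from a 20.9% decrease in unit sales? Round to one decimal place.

Contribution at this volume is 87,790 × €144.06 = €12,647,027.40.
EBIT = €12,647,027.40 − €5,673,500 = €6,973,527.40.
Interest = €3,852,200.00, so EBIT − I = €3,121,327.40.
Degree of combined leverage = contribution ÷ (EBIT − I) = €12,647,027.40 ÷ €3,121,327.40 = 4.0518.
%ΔEPS = DCL × %ΔSales = 4.0518 × -20.9% = -84.7%.

-84.7%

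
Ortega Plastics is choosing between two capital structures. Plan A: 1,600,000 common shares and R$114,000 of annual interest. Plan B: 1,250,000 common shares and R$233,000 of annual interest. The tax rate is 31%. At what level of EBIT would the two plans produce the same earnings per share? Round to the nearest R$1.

At indifference, (EBIT − 114,000)(1 − t)/1,600,000 = (EBIT − 233,000)(1 − t)/1,250,000.
Cancelling (1 − t) and cross-multiplying: 1,250,000·(EBIT − 114,000) = 1,600,000·(EBIT − 233,000).
EBIT × (1,600,000 − 1,250,000) = 233,000 × 1,600,000 − 114,000 × 1,250,000 = 230,300,000,000, so EBIT = 230,300,000,000 ÷ 350,000 = 658,000.00.

R$658,000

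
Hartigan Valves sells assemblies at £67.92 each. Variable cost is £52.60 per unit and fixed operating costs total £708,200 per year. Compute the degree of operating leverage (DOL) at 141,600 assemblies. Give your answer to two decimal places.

1.48

Total contribution margin = 141,600 × £15.32 = £2,169,312.00.
EBIT = £2,169,312.00 − £708,200 = £1,461,112.00.
So DOL = total CM / EBIT = £2,169,312.00 / £1,461,112.00 = 1.4847.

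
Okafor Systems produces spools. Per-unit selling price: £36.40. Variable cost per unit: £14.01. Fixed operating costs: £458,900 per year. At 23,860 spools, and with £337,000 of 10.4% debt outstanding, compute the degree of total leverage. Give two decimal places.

13.26

Total contribution margin = 23,860 × £22.39 = £534,225.40.
Operating income = contribution − fixed costs = £534,225.40 − £458,900 = £75,325.40. Interest = £35,048.00.
DOL = £534,225.40 ÷ £75,325.40 = 7.0922; DFL = £75,325.40 ÷ £40,277.40 = 1.8702.
Combined leverage = 7.0922 × 1.8702 = 13.2638.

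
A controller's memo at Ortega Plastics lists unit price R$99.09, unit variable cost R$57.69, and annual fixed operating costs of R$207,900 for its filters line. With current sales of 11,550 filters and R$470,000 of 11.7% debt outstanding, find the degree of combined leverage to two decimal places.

Total contribution margin = 11,550 × R$41.40 = R$478,170.00.
Subtracting fixed costs: EBIT = R$478,170.00 − R$207,900 = R$270,270.00. Interest = R$54,990.00.
DOL = R$478,170.00 ÷ R$270,270.00 = 1.7692; DFL = R$270,270.00 ÷ R$215,280.00 = 1.2554.
Combined leverage = 1.7692 × 1.2554 = 2.2211.

2.22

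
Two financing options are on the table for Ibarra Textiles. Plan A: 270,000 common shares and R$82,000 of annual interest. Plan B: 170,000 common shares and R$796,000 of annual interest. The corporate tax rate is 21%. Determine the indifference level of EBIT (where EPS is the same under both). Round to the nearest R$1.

R$2,009,800

At indifference, (EBIT − 82,000)(1 − t)/270,000 = (EBIT − 796,000)(1 − t)/170,000.
Cancelling (1 − t) and cross-multiplying: 170,000·(EBIT − 82,000) = 270,000·(EBIT − 796,000).
EBIT × (270,000 − 170,000) = 796,000 × 270,000 − 82,000 × 170,000 = 200,980,000,000, so EBIT = 200,980,000,000 ÷ 100,000 = 2,009,800.00.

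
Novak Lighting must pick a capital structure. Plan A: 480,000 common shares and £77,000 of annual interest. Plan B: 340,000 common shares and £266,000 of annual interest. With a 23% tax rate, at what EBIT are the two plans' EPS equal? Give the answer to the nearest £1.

Set EPS_A = EPS_B: (EBIT − £77,000)(1 − 0.23) ÷ 480,000 = (EBIT − £266,000)(1 − 0.23) ÷ 340,000.
The (1 − t) factor cancels: (EBIT − 77,000) × 340,000 = (EBIT − 266,000) × 480,000.
EBIT × (480,000 − 340,000) = 266,000 × 480,000 − 77,000 × 340,000 = 101,500,000,000, so EBIT = 101,500,000,000 ÷ 140,000 = 725,000.00.

£725,000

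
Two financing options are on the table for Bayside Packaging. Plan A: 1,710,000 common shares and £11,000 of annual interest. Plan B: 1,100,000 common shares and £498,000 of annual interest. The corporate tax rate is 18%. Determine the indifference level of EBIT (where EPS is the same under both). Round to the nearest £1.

Set EPS_A = EPS_B: (EBIT − £11,000)(1 − 0.18) ÷ 1,710,000 = (EBIT − £498,000)(1 − 0.18) ÷ 1,100,000.
The (1 − t) factor cancels: (EBIT − 11,000) × 1,100,000 = (EBIT − 498,000) × 1,710,000.
Solving, EBIT = (498,000·1,710,000 − 11,000·1,100,000) / (1,710,000 − 1,100,000) = 839,480,000,000 / 610,000 = 1,376,196.72.

£1,376,197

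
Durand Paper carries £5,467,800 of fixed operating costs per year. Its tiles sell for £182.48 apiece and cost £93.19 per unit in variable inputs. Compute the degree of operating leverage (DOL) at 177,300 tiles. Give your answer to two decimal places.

1.53

Total contribution margin = 177,300 × £89.29 = £15,831,117.00.
Operating income = contribution − fixed costs = £15,831,117.00 − £5,467,800 = £10,363,317.00.
So DOL = total CM / EBIT = £15,831,117.00 / £10,363,317.00 = 1.5276.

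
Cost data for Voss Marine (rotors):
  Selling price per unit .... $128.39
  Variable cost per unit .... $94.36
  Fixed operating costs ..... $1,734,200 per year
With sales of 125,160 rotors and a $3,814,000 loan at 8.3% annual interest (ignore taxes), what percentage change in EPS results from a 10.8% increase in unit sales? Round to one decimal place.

+20.8%

At 125,160 units, contribution = 125,160 × $34.03 = $4,259,194.80.
EBIT = $4,259,194.80 − $1,734,200 = $2,524,994.80.
Interest = $316,562.00, so EBIT − I = $2,208,432.80.
DCL = total CM / (EBIT − I) = $4,259,194.80 / $2,208,432.80 = 1.9286.
%ΔEPS = DCL × %ΔSales = 1.9286 × +10.8% = +20.8%.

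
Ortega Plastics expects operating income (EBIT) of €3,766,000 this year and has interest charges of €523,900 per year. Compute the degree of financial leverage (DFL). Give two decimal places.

1.16

Interest = €523,900.00.
Degree of financial leverage = EBIT / (EBIT − interest) = €3,766,000 / €3,242,100.00 = 1.1616.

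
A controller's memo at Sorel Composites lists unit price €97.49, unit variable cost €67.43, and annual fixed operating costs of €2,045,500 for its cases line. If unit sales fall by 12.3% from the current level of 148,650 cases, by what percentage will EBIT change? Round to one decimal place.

Contribution at this volume is 148,650 × €30.06 = €4,468,419.00.
Operating income = contribution − fixed costs = €4,468,419.00 − €2,045,500 = €2,422,919.00.
So DOL = total CM / EBIT = €4,468,419.00 / €2,422,919.00 = 1.8442.
Operating income changes by 1.8442 × -12.3% = -22.7%.

-22.7%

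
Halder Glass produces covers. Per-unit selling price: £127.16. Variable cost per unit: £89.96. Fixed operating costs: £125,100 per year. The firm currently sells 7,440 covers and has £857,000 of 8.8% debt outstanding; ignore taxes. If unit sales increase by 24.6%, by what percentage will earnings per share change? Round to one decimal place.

+89.3%

At 7,440 units, contribution = 7,440 × £37.20 = £276,768.00.
Subtracting fixed costs: EBIT = £276,768.00 − £125,100 = £151,668.00.
Interest = £75,416.00, so EBIT − I = £76,252.00.
DCL = total CM / (EBIT − I) = £276,768.00 / £76,252.00 = 3.6296.
EPS therefore changes by 3.6296 × (+24.6%) = +89.3%.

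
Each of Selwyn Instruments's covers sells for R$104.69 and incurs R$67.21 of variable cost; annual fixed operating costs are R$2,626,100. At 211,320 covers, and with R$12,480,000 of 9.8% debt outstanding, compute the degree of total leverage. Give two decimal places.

1.95

Contribution at this volume is 211,320 × R$37.48 = R$7,920,273.60.
Subtracting fixed costs: EBIT = R$7,920,273.60 − R$2,626,100 = R$5,294,173.60. Interest = R$1,223,040.00.
DOL = R$7,920,273.60 ÷ R$5,294,173.60 = 1.4960; DFL = R$5,294,173.60 ÷ R$4,071,133.60 = 1.3004.
DCL = DOL × DFL = 1.4960 × 1.3004 = 1.9454.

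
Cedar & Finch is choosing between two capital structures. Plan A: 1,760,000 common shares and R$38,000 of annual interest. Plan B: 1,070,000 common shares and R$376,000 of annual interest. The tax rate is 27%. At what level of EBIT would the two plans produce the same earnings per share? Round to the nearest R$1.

R$900,145

At indifference, (EBIT − 38,000)(1 − t)/1,760,000 = (EBIT − 376,000)(1 − t)/1,070,000.
Cancelling (1 − t) and cross-multiplying: 1,070,000·(EBIT − 38,000) = 1,760,000·(EBIT − 376,000).
EBIT × (1,760,000 − 1,070,000) = 376,000 × 1,760,000 − 38,000 × 1,070,000 = 621,100,000,000, so EBIT = 621,100,000,000 ÷ 690,000 = 900,144.93.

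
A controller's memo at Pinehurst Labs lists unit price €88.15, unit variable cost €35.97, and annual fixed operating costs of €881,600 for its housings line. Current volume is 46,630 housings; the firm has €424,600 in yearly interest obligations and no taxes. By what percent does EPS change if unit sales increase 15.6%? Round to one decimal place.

Contribution at this volume is 46,630 × €52.18 = €2,433,153.40.
EBIT = €2,433,153.40 − €881,600 = €1,551,553.40.
After interest of €424,600.00, pre-tax earnings = €1,126,953.40.
Degree of combined leverage = contribution ÷ (EBIT − I) = €2,433,153.40 ÷ €1,126,953.40 = 2.1591.
EPS therefore changes by 2.1591 × (+15.6%) = +33.7%.

+33.7%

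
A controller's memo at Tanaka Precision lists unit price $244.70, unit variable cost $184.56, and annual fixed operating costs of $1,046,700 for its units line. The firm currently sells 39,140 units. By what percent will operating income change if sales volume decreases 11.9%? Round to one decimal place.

-21.4%

Contribution at this volume is 39,140 × $60.14 = $2,353,879.60.
Subtracting fixed costs: EBIT = $2,353,879.60 − $1,046,700 = $1,307,179.60.
DOL = contribution ÷ EBIT = $2,353,879.60 ÷ $1,307,179.60 = 1.8007.
Operating income changes by 1.8007 × -11.9% = -21.4%.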